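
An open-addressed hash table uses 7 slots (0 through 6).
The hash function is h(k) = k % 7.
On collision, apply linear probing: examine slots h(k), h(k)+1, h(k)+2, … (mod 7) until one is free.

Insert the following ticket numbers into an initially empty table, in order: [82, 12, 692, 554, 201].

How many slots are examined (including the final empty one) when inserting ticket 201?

82: h=5 → slot 5
12: h=5, probe 5,6 → slot 6
692: h=6, probe 6,0 → slot 0
554: h=1 → slot 1
201: h=5, probe 5,6,0,1,2 → slot 2
Table: [692, 554, 201, —, —, 82, 12]

5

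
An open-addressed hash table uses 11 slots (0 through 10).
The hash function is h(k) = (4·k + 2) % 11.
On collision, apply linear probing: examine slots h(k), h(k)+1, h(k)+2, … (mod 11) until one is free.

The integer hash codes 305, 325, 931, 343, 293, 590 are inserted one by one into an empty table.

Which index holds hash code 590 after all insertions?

0

Insert 305: h=1, slot 1 empty => index 1.
Insert 325: h=4, slot 4 empty => index 4.
Insert 931: h=8, slot 8 empty => index 8.
Insert 343: h=10, slot 10 empty => index 10.
Insert 293: h=8, slot 8 occupied => index 9.
Insert 590: h=8, slots 8,9,10 occupied => index 0.
Table: [590, 305, ∅, ∅, 325, ∅, ∅, ∅, 931, 293, 343]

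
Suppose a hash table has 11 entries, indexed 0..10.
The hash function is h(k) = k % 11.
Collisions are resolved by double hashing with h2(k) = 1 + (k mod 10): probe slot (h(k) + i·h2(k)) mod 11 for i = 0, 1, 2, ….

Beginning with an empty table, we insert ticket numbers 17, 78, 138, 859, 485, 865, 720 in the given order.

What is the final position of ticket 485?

7

Insert 17: h=6, slot 6 empty → index 6.
Insert 78: h=1, slot 1 empty → index 1.
Insert 138: h=6, h2=9, slot 6 occupied → index 4.
Insert 859: h=1, h2=10, slot 1 occupied → index 0.
Insert 485: h=1, h2=6, slot 1 occupied → index 7.
Insert 865: h=7, h2=6, slot 7 occupied → index 2.
Insert 720: h=5, slot 5 empty → index 5.
Table: [859, 78, 865, —, 138, 720, 17, 485, —, —, —]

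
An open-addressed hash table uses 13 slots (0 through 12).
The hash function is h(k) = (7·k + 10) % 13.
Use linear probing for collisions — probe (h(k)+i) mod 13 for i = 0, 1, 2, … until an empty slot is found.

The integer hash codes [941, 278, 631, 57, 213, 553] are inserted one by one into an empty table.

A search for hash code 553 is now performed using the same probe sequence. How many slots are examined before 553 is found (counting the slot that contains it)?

5

941: h=6 → slot 6
278: h=6, probe 6,7 → slot 7
631: h=7, probe 7,8 → slot 8
57: h=6, probe 6,7,8,9 → slot 9
213: h=6, probe 6,7,8,9,10 → slot 10
553: h=7, probe 7,8,9,10,11 → slot 11
Table: [∅, ∅, ∅, ∅, ∅, ∅, 941, 278, 631, 57, 213, 553, ∅]
Lookup 553: h=7, probe 7,8,9,10,11 → found at 11.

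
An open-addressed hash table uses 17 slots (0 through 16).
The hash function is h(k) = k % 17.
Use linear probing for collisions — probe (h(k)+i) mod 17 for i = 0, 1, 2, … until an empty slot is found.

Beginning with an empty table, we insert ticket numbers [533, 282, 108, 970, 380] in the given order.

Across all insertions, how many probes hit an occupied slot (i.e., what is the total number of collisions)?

Insert 533: h=6, slot 6 empty → index 6.
Insert 282: h=10, slot 10 empty → index 10.
Insert 108: h=6, slot 6 occupied → index 7.
Insert 970: h=1, slot 1 empty → index 1.
Insert 380: h=6, slots 6,7 occupied → index 8.
Table: [_, 970, _, _, _, _, 533, 108, 380, _, 282, _, _, _, _, _, _]

3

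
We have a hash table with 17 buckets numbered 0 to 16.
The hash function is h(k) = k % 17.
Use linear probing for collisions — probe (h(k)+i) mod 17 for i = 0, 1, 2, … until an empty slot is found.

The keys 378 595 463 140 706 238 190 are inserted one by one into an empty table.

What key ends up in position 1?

378 hashes to 4; slot 4 is free => place at 4.
595 hashes to 0; slot 0 is free => place at 0.
463 hashes to 4; 4 taken => place at 5.
140 hashes to 4; 4,5 taken => place at 6.
706 hashes to 9; slot 9 is free => place at 9.
238 hashes to 0; 0 taken => place at 1.
190 hashes to 3; slot 3 is free => place at 3.
Table: [595, 238, -, 190, 378, 463, 140, -, -, 706, -, -, -, -, -, -, -]

238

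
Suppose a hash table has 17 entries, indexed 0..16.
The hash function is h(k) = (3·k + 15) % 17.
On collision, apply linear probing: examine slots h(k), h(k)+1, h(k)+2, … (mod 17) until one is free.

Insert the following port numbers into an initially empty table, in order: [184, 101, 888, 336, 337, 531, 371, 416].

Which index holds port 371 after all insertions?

8

184: h=6 -> slot 6
101: h=12 -> slot 12
888: h=10 -> slot 10
336: h=3 -> slot 3
337: h=6, probe 6,7 -> slot 7
531: h=10, probe 10,11 -> slot 11
371: h=6, probe 6,7,8 -> slot 8
416: h=5 -> slot 5
Table: [—, —, —, 336, —, 416, 184, 337, 371, —, 888, 531, 101, —, —, —, —]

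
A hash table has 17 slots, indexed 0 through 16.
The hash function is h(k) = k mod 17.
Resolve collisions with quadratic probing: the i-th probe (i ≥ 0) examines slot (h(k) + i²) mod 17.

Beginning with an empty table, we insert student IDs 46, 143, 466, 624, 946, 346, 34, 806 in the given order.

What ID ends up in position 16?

46 hashes to 12; slot 12 is free → place at 12.
143 hashes to 7; slot 7 is free → place at 7.
466 hashes to 7; 7 taken → place at 8.
624 hashes to 12; 12 taken → place at 13.
946 hashes to 11; slot 11 is free → place at 11.
346 hashes to 6; slot 6 is free → place at 6.
34 hashes to 0; slot 0 is free → place at 0.
806 hashes to 7; 7,8,11 taken → place at 16.
Table: [34, ., ., ., ., ., 346, 143, 466, ., ., 946, 46, 624, ., ., 806]

806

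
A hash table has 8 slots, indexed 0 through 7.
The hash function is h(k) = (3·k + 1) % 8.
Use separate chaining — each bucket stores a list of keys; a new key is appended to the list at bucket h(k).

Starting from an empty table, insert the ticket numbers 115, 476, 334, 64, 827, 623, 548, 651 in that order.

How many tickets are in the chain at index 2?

115 → bucket 2
476 → bucket 5
334 → bucket 3
64 → bucket 1
827 → bucket 2 (collision)
623 → bucket 6
548 → bucket 5 (collision)
651 → bucket 2 (collision)
Final buckets:
0: ∅
1: 64
2: 115 -> 827 -> 651
3: 334
4: ∅
5: 476 -> 548
6: 623
7: ∅

3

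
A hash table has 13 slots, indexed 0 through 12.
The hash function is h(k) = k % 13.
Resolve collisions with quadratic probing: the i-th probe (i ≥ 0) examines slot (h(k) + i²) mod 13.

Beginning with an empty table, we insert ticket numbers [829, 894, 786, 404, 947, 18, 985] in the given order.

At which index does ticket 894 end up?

829: h=10 => slot 10
894: h=10, probe 10,11 => slot 11
786: h=6 => slot 6
404: h=1 => slot 1
947: h=11, probe 11,12 => slot 12
18: h=5 => slot 5
985: h=10, probe 10,11,1,6,0 => slot 0
Table: [985, 404, ., ., ., 18, 786, ., ., ., 829, 894, 947]

11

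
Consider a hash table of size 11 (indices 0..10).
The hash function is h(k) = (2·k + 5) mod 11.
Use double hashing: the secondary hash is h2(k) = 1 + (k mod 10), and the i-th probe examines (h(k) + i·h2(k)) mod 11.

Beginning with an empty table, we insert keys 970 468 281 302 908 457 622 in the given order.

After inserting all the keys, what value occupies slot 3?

457

970: h=9 => slot 9
468: h=6 => slot 6
281: h=6, h2=2, probe 6,8 => slot 8
302: h=4 => slot 4
908: h=6, h2=9, probe 6,4,2 => slot 2
457: h=6, h2=8, probe 6,3 => slot 3
622: h=6, h2=3, probe 6,9,1 => slot 1
Table: [., 622, 908, 457, 302, ., 468, ., 281, 970, .]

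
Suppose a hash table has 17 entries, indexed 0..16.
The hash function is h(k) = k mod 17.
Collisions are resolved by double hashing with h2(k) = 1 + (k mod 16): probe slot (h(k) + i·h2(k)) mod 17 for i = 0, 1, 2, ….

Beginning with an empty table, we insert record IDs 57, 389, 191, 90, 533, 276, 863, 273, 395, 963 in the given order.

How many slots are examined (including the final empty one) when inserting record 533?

2

57: h=6 -> slot 6
389: h=15 -> slot 15
191: h=4 -> slot 4
90: h=5 -> slot 5
533: h=6, h2=6, probe 6,12 -> slot 12
276: h=4, h2=5, probe 4,9 -> slot 9
863: h=13 -> slot 13
273: h=1 -> slot 1
395: h=4, h2=12, probe 4,16 -> slot 16
963: h=11 -> slot 11
Table: [∅, 273, ∅, ∅, 191, 90, 57, ∅, ∅, 276, ∅, 963, 533, 863, ∅, 389, 395]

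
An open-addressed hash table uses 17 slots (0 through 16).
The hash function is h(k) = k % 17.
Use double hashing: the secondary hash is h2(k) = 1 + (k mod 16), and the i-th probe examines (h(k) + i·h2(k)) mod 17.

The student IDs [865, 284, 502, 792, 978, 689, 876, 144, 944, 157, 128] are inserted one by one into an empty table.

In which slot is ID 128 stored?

865 hashes to 15; slot 15 is free => place at 15.
284 hashes to 12; slot 12 is free => place at 12.
502 hashes to 9; slot 9 is free => place at 9.
792 hashes to 10; slot 10 is free => place at 10.
978 hashes to 9, h2=3; 9,12,15 taken => place at 1.
689 hashes to 9, h2=2; 9 taken => place at 11.
876 hashes to 9, h2=13; 9 taken => place at 5.
144 hashes to 8; slot 8 is free => place at 8.
944 hashes to 9, h2=1; 9,10,11,12 taken => place at 13.
157 hashes to 4; slot 4 is free => place at 4.
128 hashes to 9, h2=1; 9,10,11,12,13 taken => place at 14.
Table: [., 978, ., ., 157, 876, ., ., 144, 502, 792, 689, 284, 944, 128, 865, .]

14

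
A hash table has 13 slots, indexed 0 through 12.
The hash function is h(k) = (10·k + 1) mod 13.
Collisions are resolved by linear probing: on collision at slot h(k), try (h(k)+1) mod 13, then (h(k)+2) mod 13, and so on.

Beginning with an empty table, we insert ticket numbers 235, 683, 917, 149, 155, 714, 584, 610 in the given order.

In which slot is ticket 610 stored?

10

235 hashes to 11; slot 11 is free => place at 11.
683 hashes to 6; slot 6 is free => place at 6.
917 hashes to 6; 6 taken => place at 7.
149 hashes to 9; slot 9 is free => place at 9.
155 hashes to 4; slot 4 is free => place at 4.
714 hashes to 4; 4 taken => place at 5.
584 hashes to 4; 4,5,6,7 taken => place at 8.
610 hashes to 4; 4,5,6,7,8,9 taken => place at 10.
Table: [—, —, —, —, 155, 714, 683, 917, 584, 149, 610, 235, —]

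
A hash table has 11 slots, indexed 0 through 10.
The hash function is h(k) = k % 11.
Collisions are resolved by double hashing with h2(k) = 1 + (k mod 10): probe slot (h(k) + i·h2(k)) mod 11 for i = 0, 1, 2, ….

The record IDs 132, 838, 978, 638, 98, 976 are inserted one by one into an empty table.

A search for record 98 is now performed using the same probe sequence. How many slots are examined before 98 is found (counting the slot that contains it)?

2

132 hashes to 0; slot 0 is free -> place at 0.
838 hashes to 2; slot 2 is free -> place at 2.
978 hashes to 10; slot 10 is free -> place at 10.
638 hashes to 0, h2=9; 0 taken -> place at 9.
98 hashes to 10, h2=9; 10 taken -> place at 8.
976 hashes to 8, h2=7; 8 taken -> place at 4.
Table: [132, _, 838, _, 976, _, _, _, 98, 638, 978]
Lookup 98: h=10, h2=9, probe 10,8 → found at 8.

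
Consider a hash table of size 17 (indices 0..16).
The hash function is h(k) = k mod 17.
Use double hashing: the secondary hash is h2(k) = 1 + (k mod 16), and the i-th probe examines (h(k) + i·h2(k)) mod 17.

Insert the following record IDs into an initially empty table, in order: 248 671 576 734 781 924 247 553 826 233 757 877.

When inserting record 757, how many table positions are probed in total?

6

248: h=10 => slot 10
671: h=8 => slot 8
576: h=15 => slot 15
734: h=3 => slot 3
781: h=16 => slot 16
924: h=6 => slot 6
247: h=9 => slot 9
553: h=9, h2=10, probe 9,2 => slot 2
826: h=10, h2=11, probe 10,4 => slot 4
233: h=12 => slot 12
757: h=9, h2=6, probe 9,15,4,10,16,5 => slot 5
877: h=10, h2=14, probe 10,7 => slot 7
Table: [_, _, 553, 734, 826, 757, 924, 877, 671, 247, 248, _, 233, _, _, 576, 781]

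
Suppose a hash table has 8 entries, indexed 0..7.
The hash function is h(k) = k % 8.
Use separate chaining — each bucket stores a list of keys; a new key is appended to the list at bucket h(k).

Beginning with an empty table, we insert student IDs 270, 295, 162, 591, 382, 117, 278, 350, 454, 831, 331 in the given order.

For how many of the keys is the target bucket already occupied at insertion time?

6

Insert 270: h=6, bucket 6 empty → new chain.
Insert 295: h=7, bucket 7 empty → new chain.
Insert 162: h=2, bucket 2 empty → new chain.
Insert 591: h=7, bucket 7 nonempty → append to chain.
Insert 382: h=6, bucket 6 nonempty → append to chain.
Insert 117: h=5, bucket 5 empty → new chain.
Insert 278: h=6, bucket 6 nonempty → append to chain.
Insert 350: h=6, bucket 6 nonempty → append to chain.
Insert 454: h=6, bucket 6 nonempty → append to chain.
Insert 831: h=7, bucket 7 nonempty → append to chain.
Insert 331: h=3, bucket 3 empty → new chain.
Final buckets:
0: ∅
1: ∅
2: 162
3: 331
4: ∅
5: 117
6: 270 -> 382 -> 278 -> 350 -> 454
7: 295 -> 591 -> 831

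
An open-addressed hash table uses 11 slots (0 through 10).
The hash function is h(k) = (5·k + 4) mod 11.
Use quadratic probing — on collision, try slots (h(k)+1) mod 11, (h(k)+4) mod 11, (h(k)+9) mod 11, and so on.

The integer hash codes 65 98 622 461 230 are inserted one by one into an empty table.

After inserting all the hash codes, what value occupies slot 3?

65: h=10 => slot 10
98: h=10, probe 10,0 => slot 0
622: h=1 => slot 1
461: h=10, probe 10,0,3 => slot 3
230: h=10, probe 10,0,3,8 => slot 8
Table: [98, 622, ., 461, ., ., ., ., 230, ., 65]

461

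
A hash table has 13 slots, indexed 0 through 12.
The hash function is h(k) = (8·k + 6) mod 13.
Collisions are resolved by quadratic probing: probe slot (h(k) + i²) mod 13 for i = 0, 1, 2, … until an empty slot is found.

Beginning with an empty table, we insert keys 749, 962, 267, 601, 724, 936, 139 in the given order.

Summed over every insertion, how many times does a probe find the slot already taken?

Insert 749: h=5, slot 5 empty → index 5.
Insert 962: h=6, slot 6 empty → index 6.
Insert 267: h=10, slot 10 empty → index 10.
Insert 601: h=4, slot 4 empty → index 4.
Insert 724: h=0, slot 0 empty → index 0.
Insert 936: h=6, slot 6 occupied → index 7.
Insert 139: h=0, slot 0 occupied → index 1.
Table: [724, 139, _, _, 601, 749, 962, 936, _, _, 267, _, _]

2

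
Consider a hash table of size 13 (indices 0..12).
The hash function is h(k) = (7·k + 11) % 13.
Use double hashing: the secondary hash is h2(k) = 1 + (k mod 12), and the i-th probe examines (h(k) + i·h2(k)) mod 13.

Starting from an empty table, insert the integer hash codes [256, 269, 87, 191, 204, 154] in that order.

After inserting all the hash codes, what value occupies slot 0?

87

256: h=9 → slot 9
269: h=9, h2=6, probe 9,2 → slot 2
87: h=9, h2=4, probe 9,0 → slot 0
191: h=9, h2=12, probe 9,8 → slot 8
204: h=9, h2=1, probe 9,10 → slot 10
154: h=10, h2=11, probe 10,8,6 → slot 6
Table: [87, ∅, 269, ∅, ∅, ∅, 154, ∅, 191, 256, 204, ∅, ∅]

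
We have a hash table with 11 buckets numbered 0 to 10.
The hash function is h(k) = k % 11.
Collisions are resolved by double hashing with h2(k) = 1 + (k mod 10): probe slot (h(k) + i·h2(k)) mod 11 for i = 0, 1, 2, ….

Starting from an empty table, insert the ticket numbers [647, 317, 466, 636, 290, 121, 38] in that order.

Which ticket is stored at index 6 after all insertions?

Insert 647: h=9, slot 9 empty -> index 9.
Insert 317: h=9, h2=8, slot 9 occupied -> index 6.
Insert 466: h=4, slot 4 empty -> index 4.
Insert 636: h=9, h2=7, slot 9 occupied -> index 5.
Insert 290: h=4, h2=1, slots 4,5,6 occupied -> index 7.
Insert 121: h=0, slot 0 empty -> index 0.
Insert 38: h=5, h2=9, slot 5 occupied -> index 3.
Table: [121, -, -, 38, 466, 636, 317, 290, -, 647, -]

317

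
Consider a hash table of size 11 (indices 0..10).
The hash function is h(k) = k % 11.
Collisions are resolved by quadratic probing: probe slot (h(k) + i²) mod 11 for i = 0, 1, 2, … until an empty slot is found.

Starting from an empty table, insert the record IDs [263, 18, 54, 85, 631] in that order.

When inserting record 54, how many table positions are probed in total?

Insert 263: h=10, slot 10 empty => index 10.
Insert 18: h=7, slot 7 empty => index 7.
Insert 54: h=10, slot 10 occupied => index 0.
Insert 85: h=8, slot 8 empty => index 8.
Insert 631: h=4, slot 4 empty => index 4.
Table: [54, —, —, —, 631, —, —, 18, 85, —, 263]

2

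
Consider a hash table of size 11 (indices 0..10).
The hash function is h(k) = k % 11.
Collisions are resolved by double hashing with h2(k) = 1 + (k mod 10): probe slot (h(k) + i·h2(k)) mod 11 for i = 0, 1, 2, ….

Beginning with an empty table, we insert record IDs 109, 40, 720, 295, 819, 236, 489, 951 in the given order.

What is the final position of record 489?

3

Insert 109: h=10, slot 10 empty => index 10.
Insert 40: h=7, slot 7 empty => index 7.
Insert 720: h=5, slot 5 empty => index 5.
Insert 295: h=9, slot 9 empty => index 9.
Insert 819: h=5, h2=10, slot 5 occupied => index 4.
Insert 236: h=5, h2=7, slot 5 occupied => index 1.
Insert 489: h=5, h2=10, slots 5,4 occupied => index 3.
Insert 951: h=5, h2=2, slots 5,7,9 occupied => index 0.
Table: [951, 236, _, 489, 819, 720, _, 40, _, 295, 109]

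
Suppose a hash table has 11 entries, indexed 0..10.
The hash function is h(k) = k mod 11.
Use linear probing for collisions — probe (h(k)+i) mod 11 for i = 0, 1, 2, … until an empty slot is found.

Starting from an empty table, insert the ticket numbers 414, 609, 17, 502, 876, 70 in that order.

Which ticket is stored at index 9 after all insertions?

876

414: h=7 → slot 7
609: h=4 → slot 4
17: h=6 → slot 6
502: h=7, probe 7,8 → slot 8
876: h=7, probe 7,8,9 → slot 9
70: h=4, probe 4,5 → slot 5
Table: [., ., ., ., 609, 70, 17, 414, 502, 876, .]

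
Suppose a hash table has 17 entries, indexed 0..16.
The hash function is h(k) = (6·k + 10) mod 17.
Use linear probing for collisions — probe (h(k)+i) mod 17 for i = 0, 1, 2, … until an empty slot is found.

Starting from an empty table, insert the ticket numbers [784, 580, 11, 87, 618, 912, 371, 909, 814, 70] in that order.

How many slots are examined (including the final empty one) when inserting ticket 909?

784 hashes to 5; slot 5 is free -> place at 5.
580 hashes to 5; 5 taken -> place at 6.
11 hashes to 8; slot 8 is free -> place at 8.
87 hashes to 5; 5,6 taken -> place at 7.
618 hashes to 12; slot 12 is free -> place at 12.
912 hashes to 8; 8 taken -> place at 9.
371 hashes to 9; 9 taken -> place at 10.
909 hashes to 7; 7,8,9,10 taken -> place at 11.
814 hashes to 15; slot 15 is free -> place at 15.
70 hashes to 5; 5,6,7,8,9,10,11,12 taken -> place at 13.
Table: [_, _, _, _, _, 784, 580, 87, 11, 912, 371, 909, 618, 70, _, 814, _]

5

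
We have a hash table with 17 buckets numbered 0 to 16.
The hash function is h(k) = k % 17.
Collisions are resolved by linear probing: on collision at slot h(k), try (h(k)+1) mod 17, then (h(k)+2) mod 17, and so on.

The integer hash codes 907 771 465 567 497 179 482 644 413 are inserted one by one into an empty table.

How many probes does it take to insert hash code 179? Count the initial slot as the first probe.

2

Insert 907: h=6, slot 6 empty → index 6.
Insert 771: h=6, slot 6 occupied → index 7.
Insert 465: h=6, slots 6,7 occupied → index 8.
Insert 567: h=6, slots 6,7,8 occupied → index 9.
Insert 497: h=4, slot 4 empty → index 4.
Insert 179: h=9, slot 9 occupied → index 10.
Insert 482: h=6, slots 6,7,8,9,10 occupied → index 11.
Insert 644: h=15, slot 15 empty → index 15.
Insert 413: h=5, slot 5 empty → index 5.
Table: [_, _, _, _, 497, 413, 907, 771, 465, 567, 179, 482, _, _, _, 644, _]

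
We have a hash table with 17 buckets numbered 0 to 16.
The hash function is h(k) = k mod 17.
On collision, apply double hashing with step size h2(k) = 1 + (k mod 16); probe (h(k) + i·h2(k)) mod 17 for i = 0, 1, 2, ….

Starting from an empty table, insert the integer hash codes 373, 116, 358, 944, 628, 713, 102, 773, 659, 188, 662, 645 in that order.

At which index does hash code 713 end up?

2

373: h=16 => slot 16
116: h=14 => slot 14
358: h=1 => slot 1
944: h=9 => slot 9
628: h=16, h2=5, probe 16,4 => slot 4
713: h=16, h2=10, probe 16,9,2 => slot 2
102: h=0 => slot 0
773: h=8 => slot 8
659: h=13 => slot 13
188: h=1, h2=13, probe 1,14,10 => slot 10
662: h=16, h2=7, probe 16,6 => slot 6
645: h=16, h2=6, probe 16,5 => slot 5
Table: [102, 358, 713, ∅, 628, 645, 662, ∅, 773, 944, 188, ∅, ∅, 659, 116, ∅, 373]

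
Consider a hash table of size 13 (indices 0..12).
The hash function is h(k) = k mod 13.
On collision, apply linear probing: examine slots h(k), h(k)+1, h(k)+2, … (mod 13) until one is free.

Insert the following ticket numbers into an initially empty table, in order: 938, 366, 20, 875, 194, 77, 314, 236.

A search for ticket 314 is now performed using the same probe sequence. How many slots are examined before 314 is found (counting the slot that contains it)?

4

938 hashes to 2; slot 2 is free -> place at 2.
366 hashes to 2; 2 taken -> place at 3.
20 hashes to 7; slot 7 is free -> place at 7.
875 hashes to 4; slot 4 is free -> place at 4.
194 hashes to 12; slot 12 is free -> place at 12.
77 hashes to 12; 12 taken -> place at 0.
314 hashes to 2; 2,3,4 taken -> place at 5.
236 hashes to 2; 2,3,4,5 taken -> place at 6.
Table: [77, ., 938, 366, 875, 314, 236, 20, ., ., ., ., 194]
Lookup 314: h=2, probe 2,3,4,5 → found at 5.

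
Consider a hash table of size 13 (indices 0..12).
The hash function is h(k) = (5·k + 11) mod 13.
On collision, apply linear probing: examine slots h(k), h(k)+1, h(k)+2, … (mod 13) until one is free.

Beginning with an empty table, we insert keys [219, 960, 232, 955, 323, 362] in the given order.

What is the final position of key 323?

5

219: h=1 → slot 1
960: h=1, probe 1,2 → slot 2
232: h=1, probe 1,2,3 → slot 3
955: h=2, probe 2,3,4 → slot 4
323: h=1, probe 1,2,3,4,5 → slot 5
362: h=1, probe 1,2,3,4,5,6 → slot 6
Table: [∅, 219, 960, 232, 955, 323, 362, ∅, ∅, ∅, ∅, ∅, ∅]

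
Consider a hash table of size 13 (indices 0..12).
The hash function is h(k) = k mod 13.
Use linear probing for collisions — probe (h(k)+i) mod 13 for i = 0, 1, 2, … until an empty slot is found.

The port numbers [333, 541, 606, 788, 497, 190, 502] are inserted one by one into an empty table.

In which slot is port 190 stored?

12

333 hashes to 8; slot 8 is free → place at 8.
541 hashes to 8; 8 taken → place at 9.
606 hashes to 8; 8,9 taken → place at 10.
788 hashes to 8; 8,9,10 taken → place at 11.
497 hashes to 3; slot 3 is free → place at 3.
190 hashes to 8; 8,9,10,11 taken → place at 12.
502 hashes to 8; 8,9,10,11,12 taken → place at 0.
Table: [502, _, _, 497, _, _, _, _, 333, 541, 606, 788, 190]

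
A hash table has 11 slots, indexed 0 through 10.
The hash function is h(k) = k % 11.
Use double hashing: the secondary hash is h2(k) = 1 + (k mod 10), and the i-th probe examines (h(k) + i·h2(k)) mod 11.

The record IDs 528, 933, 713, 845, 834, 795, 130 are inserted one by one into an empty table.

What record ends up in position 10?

795

Insert 528: h=0, slot 0 empty → index 0.
Insert 933: h=9, slot 9 empty → index 9.
Insert 713: h=9, h2=4, slot 9 occupied → index 2.
Insert 845: h=9, h2=6, slot 9 occupied → index 4.
Insert 834: h=9, h2=5, slot 9 occupied → index 3.
Insert 795: h=3, h2=6, slots 3,9,4 occupied → index 10.
Insert 130: h=9, h2=1, slots 9,10,0 occupied → index 1.
Table: [528, 130, 713, 834, 845, —, —, —, —, 933, 795]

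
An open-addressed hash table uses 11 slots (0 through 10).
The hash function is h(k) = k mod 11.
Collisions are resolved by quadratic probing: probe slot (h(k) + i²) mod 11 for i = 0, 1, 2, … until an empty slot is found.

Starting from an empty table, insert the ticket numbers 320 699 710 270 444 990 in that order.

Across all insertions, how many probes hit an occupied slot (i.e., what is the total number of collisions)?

3

320: h=1 → slot 1
699: h=6 → slot 6
710: h=6, probe 6,7 → slot 7
270: h=6, probe 6,7,10 → slot 10
444: h=4 → slot 4
990: h=0 → slot 0
Table: [990, 320, ∅, ∅, 444, ∅, 699, 710, ∅, ∅, 270]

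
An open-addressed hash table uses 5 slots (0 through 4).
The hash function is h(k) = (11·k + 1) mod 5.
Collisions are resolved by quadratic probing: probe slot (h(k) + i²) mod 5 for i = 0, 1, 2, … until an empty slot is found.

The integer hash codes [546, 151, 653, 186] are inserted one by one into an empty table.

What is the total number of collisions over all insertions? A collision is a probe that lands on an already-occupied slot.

3

Insert 546: h=2, slot 2 empty => index 2.
Insert 151: h=2, slot 2 occupied => index 3.
Insert 653: h=4, slot 4 empty => index 4.
Insert 186: h=2, slots 2,3 occupied => index 1.
Table: [_, 186, 546, 151, 653]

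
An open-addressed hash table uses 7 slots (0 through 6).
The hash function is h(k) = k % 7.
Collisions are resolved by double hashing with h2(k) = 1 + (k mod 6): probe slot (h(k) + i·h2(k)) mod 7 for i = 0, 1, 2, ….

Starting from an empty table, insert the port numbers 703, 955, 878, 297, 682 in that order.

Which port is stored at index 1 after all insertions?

703 hashes to 3; slot 3 is free → place at 3.
955 hashes to 3, h2=2; 3 taken → place at 5.
878 hashes to 3, h2=3; 3 taken → place at 6.
297 hashes to 3, h2=4; 3 taken → place at 0.
682 hashes to 3, h2=5; 3 taken → place at 1.
Table: [297, 682, ., 703, ., 955, 878]

682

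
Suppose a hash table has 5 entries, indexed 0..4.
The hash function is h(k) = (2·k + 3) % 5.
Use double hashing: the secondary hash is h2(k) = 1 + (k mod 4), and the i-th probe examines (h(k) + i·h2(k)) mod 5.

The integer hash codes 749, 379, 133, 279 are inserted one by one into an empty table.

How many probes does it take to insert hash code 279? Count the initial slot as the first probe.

749: h=1 -> slot 1
379: h=1, h2=4, probe 1,0 -> slot 0
133: h=4 -> slot 4
279: h=1, h2=4, probe 1,0,4,3 -> slot 3
Table: [379, 749, ., 279, 133]

4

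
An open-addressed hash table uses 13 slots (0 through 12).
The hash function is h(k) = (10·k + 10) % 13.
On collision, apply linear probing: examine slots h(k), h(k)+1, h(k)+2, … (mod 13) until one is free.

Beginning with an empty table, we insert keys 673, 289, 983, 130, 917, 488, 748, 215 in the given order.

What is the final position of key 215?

5

673 hashes to 6; slot 6 is free => place at 6.
289 hashes to 1; slot 1 is free => place at 1.
983 hashes to 12; slot 12 is free => place at 12.
130 hashes to 10; slot 10 is free => place at 10.
917 hashes to 2; slot 2 is free => place at 2.
488 hashes to 2; 2 taken => place at 3.
748 hashes to 2; 2,3 taken => place at 4.
215 hashes to 2; 2,3,4 taken => place at 5.
Table: [∅, 289, 917, 488, 748, 215, 673, ∅, ∅, ∅, 130, ∅, 983]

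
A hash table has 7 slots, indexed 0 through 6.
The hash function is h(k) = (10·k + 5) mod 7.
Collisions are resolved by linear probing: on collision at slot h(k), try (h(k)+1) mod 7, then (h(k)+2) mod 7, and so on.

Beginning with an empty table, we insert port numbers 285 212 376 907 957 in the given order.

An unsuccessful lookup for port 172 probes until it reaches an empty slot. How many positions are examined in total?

3

Insert 285: h=6, slot 6 empty -> index 6.
Insert 212: h=4, slot 4 empty -> index 4.
Insert 376: h=6, slot 6 occupied -> index 0.
Insert 907: h=3, slot 3 empty -> index 3.
Insert 957: h=6, slots 6,0 occupied -> index 1.
Table: [376, 957, _, 907, 212, _, 285]
Lookup 172: h=3, probe 3,4,5 → slot 5 empty, not found.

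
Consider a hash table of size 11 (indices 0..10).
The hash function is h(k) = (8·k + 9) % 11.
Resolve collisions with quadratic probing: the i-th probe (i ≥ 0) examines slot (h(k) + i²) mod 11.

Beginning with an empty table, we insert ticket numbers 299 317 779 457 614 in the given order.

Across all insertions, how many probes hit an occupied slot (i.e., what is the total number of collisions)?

299: h=3 → slot 3
317: h=4 → slot 4
779: h=4, probe 4,5 → slot 5
457: h=2 → slot 2
614: h=4, probe 4,5,8 → slot 8
Table: [_, _, 457, 299, 317, 779, _, _, 614, _, _]

3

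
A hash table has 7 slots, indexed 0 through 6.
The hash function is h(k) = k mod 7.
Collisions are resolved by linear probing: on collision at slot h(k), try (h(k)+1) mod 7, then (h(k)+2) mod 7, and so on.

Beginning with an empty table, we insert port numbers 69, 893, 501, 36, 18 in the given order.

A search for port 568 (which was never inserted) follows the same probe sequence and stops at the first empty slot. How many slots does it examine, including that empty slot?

2

69 hashes to 6; slot 6 is free -> place at 6.
893 hashes to 4; slot 4 is free -> place at 4.
501 hashes to 4; 4 taken -> place at 5.
36 hashes to 1; slot 1 is free -> place at 1.
18 hashes to 4; 4,5,6 taken -> place at 0.
Table: [18, 36, ∅, ∅, 893, 501, 69]
Lookup 568: h=1, probe 1,2 → slot 2 empty, not found.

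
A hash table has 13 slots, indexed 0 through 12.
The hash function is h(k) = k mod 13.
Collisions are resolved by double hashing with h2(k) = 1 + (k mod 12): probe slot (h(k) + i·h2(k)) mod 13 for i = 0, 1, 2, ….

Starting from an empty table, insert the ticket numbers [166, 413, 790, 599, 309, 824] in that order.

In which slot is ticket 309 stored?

7

166 hashes to 10; slot 10 is free → place at 10.
413 hashes to 10, h2=6; 10 taken → place at 3.
790 hashes to 10, h2=11; 10 taken → place at 8.
599 hashes to 1; slot 1 is free → place at 1.
309 hashes to 10, h2=10; 10 taken → place at 7.
824 hashes to 5; slot 5 is free → place at 5.
Table: [—, 599, —, 413, —, 824, —, 309, 790, —, 166, —, —]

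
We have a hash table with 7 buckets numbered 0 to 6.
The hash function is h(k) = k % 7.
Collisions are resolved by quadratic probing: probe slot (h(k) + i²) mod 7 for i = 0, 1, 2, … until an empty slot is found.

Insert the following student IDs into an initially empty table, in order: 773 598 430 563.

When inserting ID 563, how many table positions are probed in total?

4

773 hashes to 3; slot 3 is free -> place at 3.
598 hashes to 3; 3 taken -> place at 4.
430 hashes to 3; 3,4 taken -> place at 0.
563 hashes to 3; 3,4,0 taken -> place at 5.
Table: [430, _, _, 773, 598, 563, _]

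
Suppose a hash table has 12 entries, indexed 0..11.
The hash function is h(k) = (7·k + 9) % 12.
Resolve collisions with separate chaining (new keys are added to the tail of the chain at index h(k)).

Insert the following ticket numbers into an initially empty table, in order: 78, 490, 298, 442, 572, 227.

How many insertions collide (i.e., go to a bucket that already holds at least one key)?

2

78 → bucket 3
490 → bucket 7
298 → bucket 7 (collision)
442 → bucket 7 (collision)
572 → bucket 5
227 → bucket 2
Final buckets:
0: _
1: _
2: 227
3: 78
4: _
5: 572
6: _
7: 490 -> 298 -> 442
8: _
9: _
10: _
11: _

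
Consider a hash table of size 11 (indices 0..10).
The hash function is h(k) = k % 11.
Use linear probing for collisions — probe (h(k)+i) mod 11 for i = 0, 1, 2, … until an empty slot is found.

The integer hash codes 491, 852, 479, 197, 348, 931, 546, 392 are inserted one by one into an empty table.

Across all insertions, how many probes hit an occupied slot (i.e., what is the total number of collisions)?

12

491 hashes to 7; slot 7 is free → place at 7.
852 hashes to 5; slot 5 is free → place at 5.
479 hashes to 6; slot 6 is free → place at 6.
197 hashes to 10; slot 10 is free → place at 10.
348 hashes to 7; 7 taken → place at 8.
931 hashes to 7; 7,8 taken → place at 9.
546 hashes to 7; 7,8,9,10 taken → place at 0.
392 hashes to 7; 7,8,9,10,0 taken → place at 1.
Table: [546, 392, -, -, -, 852, 479, 491, 348, 931, 197]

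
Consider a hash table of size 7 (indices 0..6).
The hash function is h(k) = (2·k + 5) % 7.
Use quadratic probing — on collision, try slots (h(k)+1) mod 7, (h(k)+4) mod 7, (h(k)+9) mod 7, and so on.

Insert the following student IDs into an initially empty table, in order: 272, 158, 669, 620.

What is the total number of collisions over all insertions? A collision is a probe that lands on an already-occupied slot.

4

272 hashes to 3; slot 3 is free => place at 3.
158 hashes to 6; slot 6 is free => place at 6.
669 hashes to 6; 6 taken => place at 0.
620 hashes to 6; 6,0,3 taken => place at 1.
Table: [669, 620, _, 272, _, _, 158]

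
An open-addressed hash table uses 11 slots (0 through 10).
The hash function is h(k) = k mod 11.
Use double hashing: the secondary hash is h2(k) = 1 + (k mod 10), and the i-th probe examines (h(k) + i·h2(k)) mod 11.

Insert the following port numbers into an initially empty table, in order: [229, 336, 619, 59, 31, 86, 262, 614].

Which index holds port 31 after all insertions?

Insert 229: h=9, slot 9 empty -> index 9.
Insert 336: h=6, slot 6 empty -> index 6.
Insert 619: h=3, slot 3 empty -> index 3.
Insert 59: h=4, slot 4 empty -> index 4.
Insert 31: h=9, h2=2, slot 9 occupied -> index 0.
Insert 86: h=9, h2=7, slot 9 occupied -> index 5.
Insert 262: h=9, h2=3, slot 9 occupied -> index 1.
Insert 614: h=9, h2=5, slots 9,3 occupied -> index 8.
Table: [31, 262, _, 619, 59, 86, 336, _, 614, 229, _]

0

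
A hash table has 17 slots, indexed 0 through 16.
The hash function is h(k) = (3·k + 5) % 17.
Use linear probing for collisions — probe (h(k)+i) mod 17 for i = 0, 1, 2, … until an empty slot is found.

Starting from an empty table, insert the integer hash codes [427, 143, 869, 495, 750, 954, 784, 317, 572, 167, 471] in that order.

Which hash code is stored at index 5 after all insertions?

572

Insert 427: h=11, slot 11 empty => index 11.
Insert 143: h=9, slot 9 empty => index 9.
Insert 869: h=11, slot 11 occupied => index 12.
Insert 495: h=11, slots 11,12 occupied => index 13.
Insert 750: h=11, slots 11,12,13 occupied => index 14.
Insert 954: h=11, slots 11,12,13,14 occupied => index 15.
Insert 784: h=11, slots 11,12,13,14,15 occupied => index 16.
Insert 317: h=4, slot 4 empty => index 4.
Insert 572: h=4, slot 4 occupied => index 5.
Insert 167: h=13, slots 13,14,15,16 occupied => index 0.
Insert 471: h=7, slot 7 empty => index 7.
Table: [167, ∅, ∅, ∅, 317, 572, ∅, 471, ∅, 143, ∅, 427, 869, 495, 750, 954, 784]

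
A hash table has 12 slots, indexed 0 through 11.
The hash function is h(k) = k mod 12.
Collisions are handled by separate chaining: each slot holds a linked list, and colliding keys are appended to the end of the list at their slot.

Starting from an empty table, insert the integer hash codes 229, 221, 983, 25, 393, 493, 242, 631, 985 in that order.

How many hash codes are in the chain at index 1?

229 -> bucket 1
221 -> bucket 5
983 -> bucket 11
25 -> bucket 1 (collision)
393 -> bucket 9
493 -> bucket 1 (collision)
242 -> bucket 2
631 -> bucket 7
985 -> bucket 1 (collision)
Final buckets:
0: -
1: 229 -> 25 -> 493 -> 985
2: 242
3: -
4: -
5: 221
6: -
7: 631
8: -
9: 393
10: -
11: 983

4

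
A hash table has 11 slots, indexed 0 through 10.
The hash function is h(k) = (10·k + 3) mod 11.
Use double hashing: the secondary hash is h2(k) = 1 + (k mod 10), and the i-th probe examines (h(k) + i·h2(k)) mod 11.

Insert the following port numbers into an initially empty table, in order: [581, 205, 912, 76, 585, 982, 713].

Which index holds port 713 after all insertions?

581 hashes to 5; slot 5 is free -> place at 5.
205 hashes to 7; slot 7 is free -> place at 7.
912 hashes to 4; slot 4 is free -> place at 4.
76 hashes to 4, h2=7; 4 taken -> place at 0.
585 hashes to 1; slot 1 is free -> place at 1.
982 hashes to 0, h2=3; 0 taken -> place at 3.
713 hashes to 5, h2=4; 5 taken -> place at 9.
Table: [76, 585, ., 982, 912, 581, ., 205, ., 713, .]

9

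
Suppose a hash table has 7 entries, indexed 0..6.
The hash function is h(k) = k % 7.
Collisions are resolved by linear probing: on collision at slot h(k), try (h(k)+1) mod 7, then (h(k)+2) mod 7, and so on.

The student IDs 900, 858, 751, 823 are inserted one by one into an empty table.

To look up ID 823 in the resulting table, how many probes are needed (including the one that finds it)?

3

Insert 900: h=4, slot 4 empty -> index 4.
Insert 858: h=4, slot 4 occupied -> index 5.
Insert 751: h=2, slot 2 empty -> index 2.
Insert 823: h=4, slots 4,5 occupied -> index 6.
Table: [., ., 751, ., 900, 858, 823]
Lookup 823: h=4, probe 4,5,6 → found at 6.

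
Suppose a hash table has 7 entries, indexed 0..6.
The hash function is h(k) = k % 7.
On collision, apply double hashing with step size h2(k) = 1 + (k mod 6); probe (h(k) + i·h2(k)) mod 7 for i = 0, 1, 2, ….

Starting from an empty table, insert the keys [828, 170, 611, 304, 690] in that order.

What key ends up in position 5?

170

Insert 828: h=2, slot 2 empty -> index 2.
Insert 170: h=2, h2=3, slot 2 occupied -> index 5.
Insert 611: h=2, h2=6, slot 2 occupied -> index 1.
Insert 304: h=3, slot 3 empty -> index 3.
Insert 690: h=4, slot 4 empty -> index 4.
Table: [_, 611, 828, 304, 690, 170, _]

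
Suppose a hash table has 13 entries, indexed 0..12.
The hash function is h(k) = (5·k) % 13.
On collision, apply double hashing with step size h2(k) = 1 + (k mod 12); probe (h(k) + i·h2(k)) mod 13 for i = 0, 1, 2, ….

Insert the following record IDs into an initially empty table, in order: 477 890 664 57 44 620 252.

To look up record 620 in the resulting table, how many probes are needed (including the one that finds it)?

477 hashes to 6; slot 6 is free => place at 6.
890 hashes to 4; slot 4 is free => place at 4.
664 hashes to 5; slot 5 is free => place at 5.
57 hashes to 12; slot 12 is free => place at 12.
44 hashes to 12, h2=9; 12 taken => place at 8.
620 hashes to 6, h2=9; 6 taken => place at 2.
252 hashes to 12, h2=1; 12 taken => place at 0.
Table: [252, ∅, 620, ∅, 890, 664, 477, ∅, 44, ∅, ∅, ∅, 57]
Lookup 620: h=6, h2=9, probe 6,2 → found at 2.

2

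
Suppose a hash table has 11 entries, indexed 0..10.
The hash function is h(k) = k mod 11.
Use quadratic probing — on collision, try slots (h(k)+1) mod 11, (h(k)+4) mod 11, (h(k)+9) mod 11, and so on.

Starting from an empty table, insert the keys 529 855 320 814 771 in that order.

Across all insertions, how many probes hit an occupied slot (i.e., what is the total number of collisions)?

3

529: h=1 -> slot 1
855: h=8 -> slot 8
320: h=1, probe 1,2 -> slot 2
814: h=0 -> slot 0
771: h=1, probe 1,2,5 -> slot 5
Table: [814, 529, 320, _, _, 771, _, _, 855, _, _]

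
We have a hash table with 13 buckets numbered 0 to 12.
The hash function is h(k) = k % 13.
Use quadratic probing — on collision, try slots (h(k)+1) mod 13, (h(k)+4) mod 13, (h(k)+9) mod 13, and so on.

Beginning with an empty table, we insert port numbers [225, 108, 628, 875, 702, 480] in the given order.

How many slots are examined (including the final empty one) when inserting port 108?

225 hashes to 4; slot 4 is free -> place at 4.
108 hashes to 4; 4 taken -> place at 5.
628 hashes to 4; 4,5 taken -> place at 8.
875 hashes to 4; 4,5,8 taken -> place at 0.
702 hashes to 0; 0 taken -> place at 1.
480 hashes to 12; slot 12 is free -> place at 12.
Table: [875, 702, _, _, 225, 108, _, _, 628, _, _, _, 480]

2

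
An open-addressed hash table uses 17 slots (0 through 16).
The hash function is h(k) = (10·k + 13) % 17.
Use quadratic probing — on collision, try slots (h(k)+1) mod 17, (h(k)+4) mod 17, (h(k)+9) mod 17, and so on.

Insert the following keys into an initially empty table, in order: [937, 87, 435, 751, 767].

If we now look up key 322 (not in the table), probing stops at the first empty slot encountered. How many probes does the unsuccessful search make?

Insert 937: h=16, slot 16 empty → index 16.
Insert 87: h=16, slot 16 occupied → index 0.
Insert 435: h=11, slot 11 empty → index 11.
Insert 751: h=9, slot 9 empty → index 9.
Insert 767: h=16, slots 16,0 occupied → index 3.
Table: [87, _, _, 767, _, _, _, _, _, 751, _, 435, _, _, _, _, 937]
Lookup 322: h=3, probe 3,4 → slot 4 empty, not found.

2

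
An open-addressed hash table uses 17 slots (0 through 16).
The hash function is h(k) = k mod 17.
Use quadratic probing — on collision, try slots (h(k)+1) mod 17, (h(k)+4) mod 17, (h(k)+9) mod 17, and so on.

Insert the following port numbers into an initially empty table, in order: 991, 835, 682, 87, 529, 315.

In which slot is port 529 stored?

991 hashes to 5; slot 5 is free -> place at 5.
835 hashes to 2; slot 2 is free -> place at 2.
682 hashes to 2; 2 taken -> place at 3.
87 hashes to 2; 2,3 taken -> place at 6.
529 hashes to 2; 2,3,6 taken -> place at 11.
315 hashes to 9; slot 9 is free -> place at 9.
Table: [., ., 835, 682, ., 991, 87, ., ., 315, ., 529, ., ., ., ., .]

11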